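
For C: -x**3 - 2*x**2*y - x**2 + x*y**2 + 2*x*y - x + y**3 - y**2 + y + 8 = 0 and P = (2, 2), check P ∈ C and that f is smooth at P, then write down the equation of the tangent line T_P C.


Tangent line at P: -25*x + 13*y + 24 = 0.

Step 1: f(2, 2) = 0, so P lies on C.
Step 2: partial derivatives
  f_x(x, y) = -3*x**2 - 4*x*y - 2*x + y**2 + 2*y - 1, f_y(x, y) = -2*x**2 + 2*x*y + 2*x + 3*y**2 - 2*y + 1.
  f_x(P) = -25, f_y(P) = 13 (gradient nonzero, so P is smooth).
Step 3: tangent line at P: -25·(x − 2) + 13·(y − 2) = 0.
Expanding: -25*x + 13*y + 24 = 0.


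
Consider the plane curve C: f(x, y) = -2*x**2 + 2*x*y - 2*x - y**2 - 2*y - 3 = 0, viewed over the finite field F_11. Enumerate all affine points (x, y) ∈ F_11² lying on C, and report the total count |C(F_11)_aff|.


Affine F_11-points: {(0, 2), (0, 7), (1, 2), (1, 9), (6, 3), (6, 7), (7, 3), (7, 9), (8, 6), (8, 8), (10, 8), (10, 10)}; count = 12.

For each of the 121 pairs (x, y) ∈ F_11², evaluate f(x, y) mod 11. Record the zeros.
  x = 0: [0↦8, 1↦5, 2↦0, 3↦4, 4↦6, 5↦6, 6↦4, 7↦0, 8↦5, 9↦8, 10↦9]  zeros at y ∈ {2, 7}
  x = 1: [0↦4, 1↦3, 2↦0, 3↦6, 4↦10, 5↦1, 6↦1, 7↦10, 8↦6, 9↦0, 10↦3]  zeros at y ∈ {2, 9}
  x = 2: [0↦7, 1↦8, 2↦7, 3↦4, 4↦10, 5↦3, 6↦5, 7↦5, 8↦3, 9↦10, 10↦4]  zeros at y ∈ ∅
  x = 3: [0↦6, 1↦9, 2↦10, 3↦9, 4↦6, 5↦1, 6↦5, 7↦7, 8↦7, 9↦5, 10↦1]  zeros at y ∈ ∅
  x = 4: [0↦1, 1↦6, 2↦9, 3↦10, 4↦9, 5↦6, 6↦1, 7↦5, 8↦7, 9↦7, 10↦5]  zeros at y ∈ ∅
  x = 5: [0↦3, 1↦10, 2↦4, 3↦7, 4↦8, 5↦7, 6↦4, 7↦10, 8↦3, 9↦5, 10↦5]  zeros at y ∈ ∅
  x = 6: [0↦1, 1↦10, 2↦6, 3↦0, 4↦3, 5↦4, 6↦3, 7↦0, 8↦6, 9↦10, 10↦1]  zeros at y ∈ {3, 7}
  x = 7: [0↦6, 1↦6, 2↦4, 3↦0, 4↦5, 5↦8, 6↦9, 7↦8, 8↦5, 9↦0, 10↦4]  zeros at y ∈ {3, 9}
  x = 8: [0↦7, 1↦9, 2↦9, 3↦7, 4↦3, 5↦8, 6↦0, 7↦1, 8↦0, 9↦8, 10↦3]  zeros at y ∈ {6, 8}
  x = 9: [0↦4, 1↦8, 2↦10, 3↦10, 4↦8, 5↦4, 6↦9, 7↦1, 8↦2, 9↦1, 10↦9]  zeros at y ∈ ∅
  x = 10: [0↦8, 1↦3, 2↦7, 3↦9, 4↦9, 5↦7, 6↦3, 7↦8, 8↦0, 9↦1, 10↦0]  zeros at y ∈ {8, 10}
Collecting zeros: affine points = {(0, 2), (0, 7), (1, 2), (1, 9), (6, 3), (6, 7), (7, 3), (7, 9), (8, 6), (8, 8), (10, 8), (10, 10)}.
Total count |C(F_11)_aff| = 12.


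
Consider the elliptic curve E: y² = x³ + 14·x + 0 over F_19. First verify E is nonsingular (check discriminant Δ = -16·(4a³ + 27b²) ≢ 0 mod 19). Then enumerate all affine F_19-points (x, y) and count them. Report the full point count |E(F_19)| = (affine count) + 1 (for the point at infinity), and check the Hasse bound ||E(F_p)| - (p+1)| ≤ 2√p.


Affine points = {(0, 0), (2, 6), (2, 13), (4, 5), (4, 14), (5, 9), (5, 10), (7, 2), (7, 17), (8, 4), (8, 15), (9, 0), (10, 0), (13, 2), (13, 17), (16, 8), (16, 11), (18, 2), (18, 17)}; affine count = 19; |E(F_19)| = 20.

Discriminant check: Δ ∝ 4a³ + 27b² = 4·14³ + 27·0² = 4·2744 + 27·0 ≡ 13 (mod 19). Nonzero ⇒ E is nonsingular.
For each x ∈ F_19, compute rhs = x³ + 14·x + 0 mod 19, then count y ∈ F_19 with y² ≡ rhs.
  x = 0: rhs = 0, matching y values: 0 (1 points).
  x = 1: rhs = 15, matching y values: none (0 points).
  x = 2: rhs = 17, matching y values: 6, 13 (2 points).
  x = 3: rhs = 12, matching y values: none (0 points).
  x = 4: rhs = 6, matching y values: 5, 14 (2 points).
  x = 5: rhs = 5, matching y values: 9, 10 (2 points).
  x = 6: rhs = 15, matching y values: none (0 points).
  x = 7: rhs = 4, matching y values: 2, 17 (2 points).
  x = 8: rhs = 16, matching y values: 4, 15 (2 points).
  x = 9: rhs = 0, matching y values: 0 (1 points).
  x = 10: rhs = 0, matching y values: 0 (1 points).
  x = 11: rhs = 3, matching y values: none (0 points).
  x = 12: rhs = 15, matching y values: none (0 points).
  x = 13: rhs = 4, matching y values: 2, 17 (2 points).
  x = 14: rhs = 14, matching y values: none (0 points).
  x = 15: rhs = 13, matching y values: none (0 points).
  x = 16: rhs = 7, matching y values: 8, 11 (2 points).
  x = 17: rhs = 2, matching y values: none (0 points).
  x = 18: rhs = 4, matching y values: 2, 17 (2 points).
Total affine count: 19.
Full point count |E(F_19)| = 19 + 1 = 20.
Hasse bound: |20 − (19+1)| = |0| = 0 ≤ 2√19 ≈ 8.7178 ✓.


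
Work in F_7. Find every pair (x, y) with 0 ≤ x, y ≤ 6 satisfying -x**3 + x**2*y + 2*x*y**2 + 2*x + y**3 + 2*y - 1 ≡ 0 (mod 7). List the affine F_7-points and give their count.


Affine F_7-points: {(1, 0), (2, 4), (3, 4), (3, 5), (3, 6), (5, 2), (6, 1), (6, 4)}; count = 8.

For each of the 49 pairs (x, y) ∈ F_7², evaluate f(x, y) mod 7. Record the zeros.
  x = 0: [0↦6, 1↦2, 2↦4, 3↦4, 4↦1, 5↦1, 6↦3]  zeros at y ∈ ∅
  x = 1: [0↦0, 1↦6, 2↦1, 3↦5, 4↦3, 5↦1, 6↦5]  zeros at y ∈ {0}
  x = 2: [0↦2, 1↦6, 2↦3, 3↦6, 4↦0, 5↦5, 6↦6]  zeros at y ∈ {4}
  x = 3: [0↦6, 1↦3, 2↦4, 3↦1, 4↦0, 5↦0, 6↦0]  zeros at y ∈ {4, 5, 6}
  x = 4: [0↦6, 1↦5, 2↦5, 3↦5, 4↦4, 5↦1, 6↦2]  zeros at y ∈ ∅
  x = 5: [0↦3, 1↦6, 2↦0, 3↦5, 4↦6, 5↦2, 6↦6]  zeros at y ∈ {2}
  x = 6: [0↦5, 1↦0, 2↦4, 3↦2, 4↦0, 5↦4, 6↦6]  zeros at y ∈ {1, 4}
Collecting zeros: affine points = {(1, 0), (2, 4), (3, 4), (3, 5), (3, 6), (5, 2), (6, 1), (6, 4)}.
Total count |C(F_7)_aff| = 8.


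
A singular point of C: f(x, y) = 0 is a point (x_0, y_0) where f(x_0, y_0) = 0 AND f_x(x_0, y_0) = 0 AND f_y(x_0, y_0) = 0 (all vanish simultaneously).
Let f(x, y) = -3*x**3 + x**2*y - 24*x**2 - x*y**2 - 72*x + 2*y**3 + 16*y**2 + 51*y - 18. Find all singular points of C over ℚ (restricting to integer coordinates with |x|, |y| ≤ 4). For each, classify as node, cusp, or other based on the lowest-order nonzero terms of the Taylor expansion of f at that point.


Singular points: {(-3, -3)}; classification: cusp.

Compute partial derivatives:
  f_x = -9*x**2 + 2*x*y - 48*x - y**2 - 72.
  f_y = x**2 - 2*x*y + 6*y**2 + 32*y + 51.
Scan x_0 ∈ {−4, ..., 4}. For each x_0, f_y(x_0, y) is a polynomial in y; find its integer roots y ∈ {−4, ..., 4}, then test f_x and f at those candidates.
  x = -4: f_y(-4, y) = 6*y**2 + 40*y + 67; no integer root y with |y| ≤ 4.
  x = -3: f_y(-3, y) = 6*y**2 + 38*y + 60; vanishes at y ∈ {-3}. (-3, -3): f_x = 0, f = 0 — SINGULAR.
  x = -2: f_y(-2, y) = 6*y**2 + 36*y + 55; no integer root y with |y| ≤ 4.
  x = -1: f_y(-1, y) = 6*y**2 + 34*y + 52; no integer root y with |y| ≤ 4.
  x = 0: f_y(0, y) = 6*y**2 + 32*y + 51; no integer root y with |y| ≤ 4.
  x = 1: f_y(1, y) = 6*y**2 + 30*y + 52; no integer root y with |y| ≤ 4.
  x = 2: f_y(2, y) = 6*y**2 + 28*y + 55; no integer root y with |y| ≤ 4.
  x = 3: f_y(3, y) = 6*y**2 + 26*y + 60; no integer root y with |y| ≤ 4.
  x = 4: f_y(4, y) = 6*y**2 + 24*y + 67; no integer root y with |y| ≤ 4.
Only singular point on the grid: (-3, -3).
Classify: substitute x = -3 + u, y = -3 + v and expand: f = -3*u**3 + u**2*v - u*v**2 + 2*v**3 + v**2.
No constant or linear terms (consistent with a singular point). Quadratic part: v**2. Cubic part: -3*u**3 + u**2*v - u*v**2 + 2*v**3.
The quadratic part v**2 is a perfect square, so there is a single (double) tangent line v = 0, i.e. y = -3. Restricting the cubic part to that line (v = 0) leaves -3*u**3 ≠ 0, so f is not divisible by v and the branch is v² ≈ 3*u**3 to lowest order — this is a cusp.
Classification: cusp.


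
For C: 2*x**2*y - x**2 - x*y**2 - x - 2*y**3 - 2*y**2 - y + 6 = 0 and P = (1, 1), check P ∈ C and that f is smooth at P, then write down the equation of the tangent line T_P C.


Tangent line at P: 11 - 11*y = 0.

Step 1: f(1, 1) = 0, so P lies on C.
Step 2: partial derivatives
  f_x(x, y) = 4*x*y - 2*x - y**2 - 1, f_y(x, y) = 2*x**2 - 2*x*y - 6*y**2 - 4*y - 1.
  f_x(P) = 0, f_y(P) = -11 (gradient nonzero, so P is smooth).
Step 3: tangent line at P: 0·(x − 1) + -11·(y − 1) = 0.
Expanding: 11 - 11*y = 0.


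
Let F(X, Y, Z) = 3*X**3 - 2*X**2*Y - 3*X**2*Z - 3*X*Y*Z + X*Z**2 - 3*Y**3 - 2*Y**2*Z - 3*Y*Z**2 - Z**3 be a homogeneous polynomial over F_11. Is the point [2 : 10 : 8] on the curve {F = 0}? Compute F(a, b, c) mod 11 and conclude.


F(2,10,8) ≡ 10 (mod 11); P is NOT on the curve.

Evaluate F(2, 10, 8) term-by-term (mod 11).
  3*X**3 ↦ 3·8·1·1 = 24
  -2*X**2*Y ↦ -2·4·10·1 = -80
  -3*X**2*Z ↦ -3·4·1·8 = -96
  -3*X*Y*Z ↦ -3·2·10·8 = -480
  X*Z**2 ↦ 1·2·1·64 = 128
  -3*Y**3 ↦ -3·1·1000·1 = -3000
  -2*Y**2*Z ↦ -2·1·100·8 = -1600
  -3*Y*Z**2 ↦ -3·1·10·64 = -1920
  -Z**3 ↦ -1·1·1·512 = -512
Sum: F(2, 10, 8) = (24) + (-80) + (-96) + (-480) + (128) + (-3000) + (-1600) + (-1920) + (-512) = -7536.
Reducing mod 11: -7536 ≡ 10 (mod 11).
Since F(a, b, c) ≡ 10 ≠ 0 (mod 11), P does NOT lie on the curve.


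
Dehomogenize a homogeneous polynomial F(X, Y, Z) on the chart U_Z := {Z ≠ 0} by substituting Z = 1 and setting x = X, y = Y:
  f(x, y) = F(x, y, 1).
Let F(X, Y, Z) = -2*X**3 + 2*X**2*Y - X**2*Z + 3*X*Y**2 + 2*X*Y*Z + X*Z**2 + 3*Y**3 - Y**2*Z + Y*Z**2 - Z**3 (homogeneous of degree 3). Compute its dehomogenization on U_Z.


f(x, y) = -2*x**3 + 2*x**2*y - x**2 + 3*x*y**2 + 2*x*y + x + 3*y**3 - y**2 + y - 1

On U_Z we set Z = 1. Each monomial c·X^i·Y^j·Z^k in F becomes c·x^i·y^j·1^k = c·x^i·y^j.
Substituting Z = 1: F(X, Y, 1) = -2*x**3 + 2*x**2*y - x**2 + 3*x*y**2 + 2*x*y + x + 3*y**3 - y**2 + y - 1.
Note: deg(f) ≤ deg(F) = 3; strict inequality happens when F is divisible by Z (lost terms).


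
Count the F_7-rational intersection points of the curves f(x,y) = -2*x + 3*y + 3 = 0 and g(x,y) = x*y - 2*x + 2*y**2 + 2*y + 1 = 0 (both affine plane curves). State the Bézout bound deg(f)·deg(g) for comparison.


Common zeros: {(4, 4)}; count = 1; Bézout bound = 2.

deg(f) = 1, deg(g) = 2, so Bézout bound = 2.
Scan x ∈ F_7. For each x, list the y ∈ F_7 with f(x, y) ≡ 0 and those with g(x, y) ≡ 0 (mod 7); the common zeros in that column are the intersection.
  x = 0: f ≡ 0 at y ∈ {6}; g ≡ 0 at y ∈ ∅; common: ∅.
  x = 1: f ≡ 0 at y ∈ {2}; g ≡ 0 at y ∈ ∅; common: ∅.
  x = 2: f ≡ 0 at y ∈ {5}; g ≡ 0 at y ∈ ∅; common: ∅.
  x = 3: f ≡ 0 at y ∈ {1}; g ≡ 0 at y ∈ {3, 5}; common: ∅.
  x = 4: f ≡ 0 at y ∈ {4}; g ≡ 0 at y ∈ {0, 4}; common: {4}.
  x = 5: f ≡ 0 at y ∈ {0}; g ≡ 0 at y ∈ {1, 6}; common: ∅.
  x = 6: f ≡ 0 at y ∈ {3}; g ≡ 0 at y ∈ ∅; common: ∅.
Collecting: common zeros = {(4, 4)}, so the count is 1.
Comparison with the Bézout bound: 1 ≤ 2 = deg(f)·deg(g), as expected for curves with no common component (the affine F_7-count falls short of the bound because intersections may lie at infinity, over extension fields, or carry multiplicity).


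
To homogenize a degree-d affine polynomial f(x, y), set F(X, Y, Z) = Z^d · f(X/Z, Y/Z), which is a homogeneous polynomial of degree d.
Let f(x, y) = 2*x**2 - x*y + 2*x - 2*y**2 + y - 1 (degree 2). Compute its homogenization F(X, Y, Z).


F(X, Y, Z) = 2*X**2 - X*Y + 2*X*Z - 2*Y**2 + Y*Z - Z**2

deg(f) = 2.
Substitute x = X/Z, y = Y/Z into f, then multiply by Z^2.
  monomial 2·x^2·y^0 ↦ 2·X^2·Y^0·Z^0.
  monomial -1·x^1·y^1 ↦ -1·X^1·Y^1·Z^0.
  monomial 2·x^1·y^0 ↦ 2·X^1·Y^0·Z^1.
  monomial -2·x^0·y^2 ↦ -2·X^0·Y^2·Z^0.
  monomial 1·x^0·y^1 ↦ 1·X^0·Y^1·Z^1.
  monomial -1·x^0·y^0 ↦ -1·X^0·Y^0·Z^2.
Collecting: F(X, Y, Z) = 2*X**2 - X*Y + 2*X*Z - 2*Y**2 + Y*Z - Z**2.


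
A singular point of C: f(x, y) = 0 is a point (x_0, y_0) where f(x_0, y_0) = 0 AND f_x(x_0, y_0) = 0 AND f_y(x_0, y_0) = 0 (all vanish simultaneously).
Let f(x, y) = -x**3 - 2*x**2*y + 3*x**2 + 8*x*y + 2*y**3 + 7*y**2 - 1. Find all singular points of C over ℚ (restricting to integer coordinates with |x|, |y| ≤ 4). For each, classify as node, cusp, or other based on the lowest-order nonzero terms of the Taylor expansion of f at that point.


Singular points: {(2, -1)}; classification: node.

Compute partial derivatives:
  f_x = -3*x**2 - 4*x*y + 6*x + 8*y.
  f_y = -2*x**2 + 8*x + 6*y**2 + 14*y.
Scan x_0 ∈ {−4, ..., 4}. For each x_0, f_y(x_0, y) is a polynomial in y; find its integer roots y ∈ {−4, ..., 4}, then test f_x and f at those candidates.
  x = -4: f_y(-4, y) = 6*y**2 + 14*y - 64; no integer root y with |y| ≤ 4.
  x = -3: f_y(-3, y) = 6*y**2 + 14*y - 42; no integer root y with |y| ≤ 4.
  x = -2: f_y(-2, y) = 6*y**2 + 14*y - 24; no integer root y with |y| ≤ 4.
  x = -1: f_y(-1, y) = 6*y**2 + 14*y - 10; no integer root y with |y| ≤ 4.
  x = 0: f_y(0, y) = 6*y**2 + 14*y; vanishes at y ∈ {0}. (0, 0): f_x = 0 but f = -1 ≠ 0.
  x = 1: f_y(1, y) = 6*y**2 + 14*y + 6; no integer root y with |y| ≤ 4.
  x = 2: f_y(2, y) = 6*y**2 + 14*y + 8; vanishes at y ∈ {-1}. (2, -1): f_x = 0, f = 0 — SINGULAR.
  x = 3: f_y(3, y) = 6*y**2 + 14*y + 6; no integer root y with |y| ≤ 4.
  x = 4: f_y(4, y) = 6*y**2 + 14*y; vanishes at y ∈ {0}. (4, 0): f_x = -24 ≠ 0.
Only singular point on the grid: (2, -1).
Classify: substitute x = 2 + u, y = -1 + v and expand: f = -u**3 - 2*u**2*v - u**2 + 2*v**3 + v**2.
No constant or linear terms (consistent with a singular point). Quadratic part: -u**2 + v**2. Cubic part: -u**3 - 2*u**2*v + 2*v**3.
The quadratic part v**2 - u**2 = (v − u)(v + u) splits into two distinct linear factors, so there are two distinct tangent lines y − -1 = ±(x − 2) — this is a node (ordinary double point).
Classification: node.


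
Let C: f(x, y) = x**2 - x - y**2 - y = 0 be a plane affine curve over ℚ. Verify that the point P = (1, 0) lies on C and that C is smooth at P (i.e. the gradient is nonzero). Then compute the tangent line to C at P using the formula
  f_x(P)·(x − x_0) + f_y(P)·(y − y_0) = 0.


Tangent line at P: x - y - 1 = 0.

Step 1: f(1, 0) = 0, so P lies on C.
Step 2: partial derivatives
  f_x(x, y) = 2*x - 1, f_y(x, y) = -2*y - 1.
  f_x(P) = 1, f_y(P) = -1 (gradient nonzero, so P is smooth).
Step 3: tangent line at P: 1·(x − 1) + -1·(y − 0) = 0.
Expanding: x - y - 1 = 0.


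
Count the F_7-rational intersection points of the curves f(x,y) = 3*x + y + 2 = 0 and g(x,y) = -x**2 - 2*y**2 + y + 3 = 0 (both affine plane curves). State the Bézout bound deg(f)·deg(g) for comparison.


Common zeros: {(0, 5), (3, 3)}; count = 2; Bézout bound = 2.

deg(f) = 1, deg(g) = 2, so Bézout bound = 2.
Scan x ∈ F_7. For each x, list the y ∈ F_7 with f(x, y) ≡ 0 and those with g(x, y) ≡ 0 (mod 7); the common zeros in that column are the intersection.
  x = 0: f ≡ 0 at y ∈ {5}; g ≡ 0 at y ∈ {5, 6}; common: {5}.
  x = 1: f ≡ 0 at y ∈ {2}; g ≡ 0 at y ∈ ∅; common: ∅.
  x = 2: f ≡ 0 at y ∈ {6}; g ≡ 0 at y ∈ {2}; common: ∅.
  x = 3: f ≡ 0 at y ∈ {3}; g ≡ 0 at y ∈ {1, 3}; common: {3}.
  x = 4: f ≡ 0 at y ∈ {0}; g ≡ 0 at y ∈ {1, 3}; common: ∅.
  x = 5: f ≡ 0 at y ∈ {4}; g ≡ 0 at y ∈ {2}; common: ∅.
  x = 6: f ≡ 0 at y ∈ {1}; g ≡ 0 at y ∈ ∅; common: ∅.
Collecting: common zeros = {(0, 5), (3, 3)}, so the count is 2.
Comparison with the Bézout bound: 2 ≤ 2 = deg(f)·deg(g), as expected for curves with no common component (the bound is attained).


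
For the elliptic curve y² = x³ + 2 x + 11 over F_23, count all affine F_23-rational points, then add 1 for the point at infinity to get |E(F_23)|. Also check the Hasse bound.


Affine points = {(2, 0), (5, 10), (5, 13), (6, 3), (6, 20), (7, 0), (13, 7), (13, 16), (14, 0), (15, 9), (15, 14), (17, 6), (17, 17), (19, 10), (19, 13), (20, 1), (20, 22), (22, 10), (22, 13)}; affine count = 19; |E(F_23)| = 20.

Discriminant check: Δ ∝ 4a³ + 27b² = 4·2³ + 27·11² = 4·8 + 27·121 ≡ 10 (mod 23). Nonzero ⇒ E is nonsingular.
For each x ∈ F_23, compute rhs = x³ + 2·x + 11 mod 23, then count y ∈ F_23 with y² ≡ rhs.
  x = 0: rhs = 11, matching y values: none (0 points).
  x = 1: rhs = 14, matching y values: none (0 points).
  x = 2: rhs = 0, matching y values: 0 (1 points).
  x = 3: rhs = 21, matching y values: none (0 points).
  x = 4: rhs = 14, matching y values: none (0 points).
  x = 5: rhs = 8, matching y values: 10, 13 (2 points).
  x = 6: rhs = 9, matching y values: 3, 20 (2 points).
  x = 7: rhs = 0, matching y values: 0 (1 points).
  x = 8: rhs = 10, matching y values: none (0 points).
  x = 9: rhs = 22, matching y values: none (0 points).
  x = 10: rhs = 19, matching y values: none (0 points).
  x = 11: rhs = 7, matching y values: none (0 points).
  x = 12: rhs = 15, matching y values: none (0 points).
  x = 13: rhs = 3, matching y values: 7, 16 (2 points).
  x = 14: rhs = 0, matching y values: 0 (1 points).
  x = 15: rhs = 12, matching y values: 9, 14 (2 points).
  x = 16: rhs = 22, matching y values: none (0 points).
  x = 17: rhs = 13, matching y values: 6, 17 (2 points).
  x = 18: rhs = 14, matching y values: none (0 points).
  x = 19: rhs = 8, matching y values: 10, 13 (2 points).
  x = 20: rhs = 1, matching y values: 1, 22 (2 points).
  x = 21: rhs = 22, matching y values: none (0 points).
  x = 22: rhs = 8, matching y values: 10, 13 (2 points).
Total affine count: 19.
Full point count |E(F_23)| = 19 + 1 = 20.
Hasse bound: |20 − (23+1)| = |-4| = 4 ≤ 2√23 ≈ 9.5917 ✓.


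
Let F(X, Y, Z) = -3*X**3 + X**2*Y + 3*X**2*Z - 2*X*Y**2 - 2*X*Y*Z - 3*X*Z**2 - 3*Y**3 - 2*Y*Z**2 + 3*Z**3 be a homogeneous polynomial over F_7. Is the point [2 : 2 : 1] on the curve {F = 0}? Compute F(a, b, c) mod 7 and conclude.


F(2,2,1) ≡ 4 (mod 7); P is NOT on the curve.

Evaluate F(2, 2, 1) term-by-term (mod 7).
  -3*X**3 ↦ -3·8·1·1 = -24
  X**2*Y ↦ 1·4·2·1 = 8
  3*X**2*Z ↦ 3·4·1·1 = 12
  -2*X*Y**2 ↦ -2·2·4·1 = -16
  -2*X*Y*Z ↦ -2·2·2·1 = -8
  -3*X*Z**2 ↦ -3·2·1·1 = -6
  -3*Y**3 ↦ -3·1·8·1 = -24
  -2*Y*Z**2 ↦ -2·1·2·1 = -4
  3*Z**3 ↦ 3·1·1·1 = 3
Sum: F(2, 2, 1) = (-24) + (8) + (12) + (-16) + (-8) + (-6) + (-24) + (-4) + (3) = -59.
Reducing mod 7: -59 ≡ 4 (mod 7).
Since F(a, b, c) ≡ 4 ≠ 0 (mod 7), P does NOT lie on the curve.


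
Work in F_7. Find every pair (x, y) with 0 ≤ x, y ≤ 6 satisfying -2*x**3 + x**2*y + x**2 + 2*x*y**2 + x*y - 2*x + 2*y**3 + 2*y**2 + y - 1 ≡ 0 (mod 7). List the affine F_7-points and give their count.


Affine F_7-points: {(2, 3), (5, 5), (6, 1), (6, 5)}; count = 4.

For each of the 49 pairs (x, y) ∈ F_7², evaluate f(x, y) mod 7. Record the zeros.
  x = 0: [0↦6, 1↦4, 2↦4, 3↦4, 4↦2, 5↦3, 6↦5]  zeros at y ∈ ∅
  x = 1: [0↦3, 1↦5, 2↦6, 3↦4, 4↦4, 5↦4, 6↦2]  zeros at y ∈ ∅
  x = 2: [0↦4, 1↦5, 2↦2, 3↦0, 4↦4, 5↦5, 6↦1]  zeros at y ∈ {3}
  x = 3: [0↦4, 1↦6, 2↦1, 3↦1, 4↦4, 5↦1, 6↦4]  zeros at y ∈ ∅
  x = 4: [0↦5, 1↦3, 2↦5, 3↦2, 4↦6, 5↦1, 6↦6]  zeros at y ∈ ∅
  x = 5: [0↦2, 1↦5, 2↦2, 3↦5, 4↦5, 5↦0, 6↦2]  zeros at y ∈ {5}
  x = 6: [0↦4, 1↦0, 2↦1, 3↦5, 4↦3, 5↦0, 6↦1]  zeros at y ∈ {1, 5}
Collecting zeros: affine points = {(2, 3), (5, 5), (6, 1), (6, 5)}.
Total count |C(F_7)_aff| = 4.


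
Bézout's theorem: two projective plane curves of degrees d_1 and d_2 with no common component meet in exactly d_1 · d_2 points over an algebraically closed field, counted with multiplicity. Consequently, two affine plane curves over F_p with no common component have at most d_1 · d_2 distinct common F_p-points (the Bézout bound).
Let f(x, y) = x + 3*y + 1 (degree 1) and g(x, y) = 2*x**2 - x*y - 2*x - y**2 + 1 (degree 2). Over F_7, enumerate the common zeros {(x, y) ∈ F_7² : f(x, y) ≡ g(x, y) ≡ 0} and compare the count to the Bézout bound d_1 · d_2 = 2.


Common zeros: ∅; count = 0; Bézout bound = 2.

deg(f) = 1, deg(g) = 2, so Bézout bound = 2.
Scan x ∈ F_7. For each x, list the y ∈ F_7 with f(x, y) ≡ 0 and those with g(x, y) ≡ 0 (mod 7); the common zeros in that column are the intersection.
  x = 0: f ≡ 0 at y ∈ {2}; g ≡ 0 at y ∈ {1, 6}; common: ∅.
  x = 1: f ≡ 0 at y ∈ {4}; g ≡ 0 at y ∈ ∅; common: ∅.
  x = 2: f ≡ 0 at y ∈ {6}; g ≡ 0 at y ∈ ∅; common: ∅.
  x = 3: f ≡ 0 at y ∈ {1}; g ≡ 0 at y ∈ ∅; common: ∅.
  x = 4: f ≡ 0 at y ∈ {3}; g ≡ 0 at y ∈ {4, 6}; common: ∅.
  x = 5: f ≡ 0 at y ∈ {5}; g ≡ 0 at y ∈ {1}; common: ∅.
  x = 6: f ≡ 0 at y ∈ {0}; g ≡ 0 at y ∈ {4}; common: ∅.
Collecting: common zeros = ∅, so the count is 0.
Comparison with the Bézout bound: 0 ≤ 2 = deg(f)·deg(g), as expected for curves with no common component (the affine F_7-count falls short of the bound because intersections may lie at infinity, over extension fields, or carry multiplicity).


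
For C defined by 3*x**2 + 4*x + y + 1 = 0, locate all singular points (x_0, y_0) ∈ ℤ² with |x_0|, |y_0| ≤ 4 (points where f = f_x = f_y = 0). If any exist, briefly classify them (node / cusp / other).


No singular points in the scanned grid; C is smooth there.

Compute partial derivatives:
  f_x = 6*x + 4.
  f_y = 1.
f_y = 1 is a nonzero constant, so f_y never vanishes: no point (x, y) can satisfy f = f_x = f_y = 0. In particular no (x, y) ∈ {−4, ..., 4}² is singular; the curve is smooth.


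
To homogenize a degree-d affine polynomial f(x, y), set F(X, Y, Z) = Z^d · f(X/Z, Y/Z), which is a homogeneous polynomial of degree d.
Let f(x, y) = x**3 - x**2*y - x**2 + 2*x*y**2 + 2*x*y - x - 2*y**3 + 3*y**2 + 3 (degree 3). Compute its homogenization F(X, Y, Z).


F(X, Y, Z) = X**3 - X**2*Y - X**2*Z + 2*X*Y**2 + 2*X*Y*Z - X*Z**2 - 2*Y**3 + 3*Y**2*Z + 3*Z**3

deg(f) = 3.
Substitute x = X/Z, y = Y/Z into f, then multiply by Z^3.
  monomial 1·x^3·y^0 ↦ 1·X^3·Y^0·Z^0.
  monomial -1·x^2·y^1 ↦ -1·X^2·Y^1·Z^0.
  monomial -1·x^2·y^0 ↦ -1·X^2·Y^0·Z^1.
  monomial 2·x^1·y^2 ↦ 2·X^1·Y^2·Z^0.
  monomial 2·x^1·y^1 ↦ 2·X^1·Y^1·Z^1.
  monomial -1·x^1·y^0 ↦ -1·X^1·Y^0·Z^2.
  monomial -2·x^0·y^3 ↦ -2·X^0·Y^3·Z^0.
  monomial 3·x^0·y^2 ↦ 3·X^0·Y^2·Z^1.
  monomial 3·x^0·y^0 ↦ 3·X^0·Y^0·Z^3.
Collecting: F(X, Y, Z) = X**3 - X**2*Y - X**2*Z + 2*X*Y**2 + 2*X*Y*Z - X*Z**2 - 2*Y**3 + 3*Y**2*Z + 3*Z**3.


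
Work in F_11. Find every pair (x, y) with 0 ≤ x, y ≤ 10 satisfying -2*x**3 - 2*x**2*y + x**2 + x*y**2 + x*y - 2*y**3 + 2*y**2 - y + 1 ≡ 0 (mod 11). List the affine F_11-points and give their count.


Affine F_11-points: {(0, 1), (0, 4), (0, 7), (1, 0), (1, 3), (1, 4), (2, 0), (2, 6), (2, 7), (3, 0), (4, 3), (5, 9), (8, 2), (8, 7), (9, 3), (10, 10)}; count = 16.

For each of the 121 pairs (x, y) ∈ F_11², evaluate f(x, y) mod 11. Record the zeros.
  x = 0: [0↦1, 1↦0, 2↦2, 3↦6, 4↦0, 5↦5, 6↦9, 7↦0, 8↦10, 9↦5, 10↦6]  zeros at y ∈ {1, 4, 7}
  x = 1: [0↦0, 1↦10, 2↦3, 3↦0, 4↦0, 5↦2, 6↦5, 7↦8, 8↦10, 9↦10, 10↦7]  zeros at y ∈ {0, 3, 4}
  x = 2: [0↦0, 1↦6, 2↦8, 3↦5, 4↦7, 5↦2, 6↦0, 7↦0, 8↦1, 9↦2, 10↦2]  zeros at y ∈ {0, 6, 7}
  x = 3: [0↦0, 1↦9, 2↦5, 3↦9, 4↦9, 5↦4, 6↦4, 7↦8, 8↦4, 9↦2, 10↦1]  zeros at y ∈ {0}
  x = 4: [0↦10, 1↦7, 2↦4, 3↦0, 4↦5, 5↦7, 6↦5, 7↦9, 8↦7, 9↦9, 10↦3]  zeros at y ∈ {3}
  x = 5: [0↦7, 1↦10, 2↦4, 3↦10, 4↦5, 5↦10, 6↦2, 7↦2, 8↦9, 9↦0, 10↦7]  zeros at y ∈ {9}
  x = 6: [0↦1, 1↦6, 2↦4, 3↦5, 4↦8, 5↦1, 6↦5, 7↦8, 8↦9, 9↦7, 10↦1]  zeros at y ∈ ∅
  x = 7: [0↦2, 1↦5, 2↦3, 3↦6, 4↦2, 5↦1, 6↦2, 7↦4, 8↦6, 9↦7, 10↦6]  zeros at y ∈ ∅
  x = 8: [0↦9, 1↦6, 2↦0, 3↦1, 4↦8, 5↦9, 6↦3, 7↦0, 8↦10, 9↦10, 10↦10]  zeros at y ∈ {2, 7}
  x = 9: [0↦10, 1↦8, 2↦5, 3↦0, 4↦3, 5↦2, 6↦7, 7↦6, 8↦9, 9↦4, 10↦1]  zeros at y ∈ {3}
  x = 10: [0↦4, 1↦10, 2↦6, 3↦2, 4↦8, 5↦1, 6↦2, 7↦10, 8↦2, 9↦10, 10↦0]  zeros at y ∈ {10}
Collecting zeros: affine points = {(0, 1), (0, 4), (0, 7), (1, 0), (1, 3), (1, 4), (2, 0), (2, 6), (2, 7), (3, 0), (4, 3), (5, 9), (8, 2), (8, 7), (9, 3), (10, 10)}.
Total count |C(F_11)_aff| = 16.


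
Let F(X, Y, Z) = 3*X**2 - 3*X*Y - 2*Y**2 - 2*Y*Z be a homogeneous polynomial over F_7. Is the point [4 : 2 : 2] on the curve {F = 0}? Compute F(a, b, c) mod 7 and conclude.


F(4,2,2) ≡ 1 (mod 7); P is NOT on the curve.

Evaluate F(4, 2, 2) term-by-term (mod 7).
  3*X**2 ↦ 3·16·1·1 = 48
  -3*X*Y ↦ -3·4·2·1 = -24
  -2*Y**2 ↦ -2·1·4·1 = -8
  -2*Y*Z ↦ -2·1·2·2 = -8
Sum: F(4, 2, 2) = (48) + (-24) + (-8) + (-8) = 8.
Reducing mod 7: 8 ≡ 1 (mod 7).
Since F(a, b, c) ≡ 1 ≠ 0 (mod 7), P does NOT lie on the curve.


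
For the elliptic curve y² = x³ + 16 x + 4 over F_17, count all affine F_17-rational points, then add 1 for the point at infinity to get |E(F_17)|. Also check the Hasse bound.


Affine points = {(0, 2), (0, 15), (1, 2), (1, 15), (4, 8), (4, 9), (7, 0), (8, 7), (8, 10), (10, 5), (10, 12), (11, 7), (11, 10), (15, 7), (15, 10), (16, 2), (16, 15)}; affine count = 17; |E(F_17)| = 18.

Discriminant check: Δ ∝ 4a³ + 27b² = 4·16³ + 27·4² = 4·4096 + 27·16 ≡ 3 (mod 17). Nonzero ⇒ E is nonsingular.
For each x ∈ F_17, compute rhs = x³ + 16·x + 4 mod 17, then count y ∈ F_17 with y² ≡ rhs.
  x = 0: rhs = 4, matching y values: 2, 15 (2 points).
  x = 1: rhs = 4, matching y values: 2, 15 (2 points).
  x = 2: rhs = 10, matching y values: none (0 points).
  x = 3: rhs = 11, matching y values: none (0 points).
  x = 4: rhs = 13, matching y values: 8, 9 (2 points).
  x = 5: rhs = 5, matching y values: none (0 points).
  x = 6: rhs = 10, matching y values: none (0 points).
  x = 7: rhs = 0, matching y values: 0 (1 points).
  x = 8: rhs = 15, matching y values: 7, 10 (2 points).
  x = 9: rhs = 10, matching y values: none (0 points).
  x = 10: rhs = 8, matching y values: 5, 12 (2 points).
  x = 11: rhs = 15, matching y values: 7, 10 (2 points).
  x = 12: rhs = 3, matching y values: none (0 points).
  x = 13: rhs = 12, matching y values: none (0 points).
  x = 14: rhs = 14, matching y values: none (0 points).
  x = 15: rhs = 15, matching y values: 7, 10 (2 points).
  x = 16: rhs = 4, matching y values: 2, 15 (2 points).
Total affine count: 17.
Full point count |E(F_17)| = 17 + 1 = 18.
Hasse bound: |18 − (17+1)| = |0| = 0 ≤ 2√17 ≈ 8.2462 ✓.


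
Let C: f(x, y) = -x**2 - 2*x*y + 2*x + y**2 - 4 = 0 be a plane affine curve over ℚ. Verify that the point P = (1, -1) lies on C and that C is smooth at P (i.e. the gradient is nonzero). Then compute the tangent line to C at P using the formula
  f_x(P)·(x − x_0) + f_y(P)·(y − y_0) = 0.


Tangent line at P: 2*x - 4*y - 6 = 0.

Step 1: f(1, -1) = 0, so P lies on C.
Step 2: partial derivatives
  f_x(x, y) = -2*x - 2*y + 2, f_y(x, y) = -2*x + 2*y.
  f_x(P) = 2, f_y(P) = -4 (gradient nonzero, so P is smooth).
Step 3: tangent line at P: 2·(x − 1) + -4·(y − -1) = 0.
Expanding: 2*x - 4*y - 6 = 0.


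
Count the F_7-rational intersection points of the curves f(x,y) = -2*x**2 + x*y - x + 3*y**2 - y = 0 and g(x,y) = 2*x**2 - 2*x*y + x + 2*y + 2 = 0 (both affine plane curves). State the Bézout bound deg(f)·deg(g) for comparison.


Common zeros: {(3, 4), (6, 1)}; count = 2; Bézout bound = 4.

deg(f) = 2, deg(g) = 2, so Bézout bound = 4.
Scan x ∈ F_7. For each x, list the y ∈ F_7 with f(x, y) ≡ 0 and those with g(x, y) ≡ 0 (mod 7); the common zeros in that column are the intersection.
  x = 0: f ≡ 0 at y ∈ {0, 5}; g ≡ 0 at y ∈ {6}; common: ∅.
  x = 1: f ≡ 0 at y ∈ {1, 6}; g ≡ 0 at y ∈ ∅; common: ∅.
  x = 2: f ≡ 0 at y ∈ {4, 5}; g ≡ 0 at y ∈ {6}; common: ∅.
  x = 3: f ≡ 0 at y ∈ {0, 4}; g ≡ 0 at y ∈ {4}; common: {4}.
  x = 4: f ≡ 0 at y ∈ {3}; g ≡ 0 at y ∈ {4}; common: ∅.
  x = 5: f ≡ 0 at y ∈ {2, 6}; g ≡ 0 at y ∈ {1}; common: ∅.
  x = 6: f ≡ 0 at y ∈ {1, 2}; g ≡ 0 at y ∈ {1}; common: {1}.
Collecting: common zeros = {(3, 4), (6, 1)}, so the count is 2.
Comparison with the Bézout bound: 2 ≤ 4 = deg(f)·deg(g), as expected for curves with no common component (the affine F_7-count falls short of the bound because intersections may lie at infinity, over extension fields, or carry multiplicity).


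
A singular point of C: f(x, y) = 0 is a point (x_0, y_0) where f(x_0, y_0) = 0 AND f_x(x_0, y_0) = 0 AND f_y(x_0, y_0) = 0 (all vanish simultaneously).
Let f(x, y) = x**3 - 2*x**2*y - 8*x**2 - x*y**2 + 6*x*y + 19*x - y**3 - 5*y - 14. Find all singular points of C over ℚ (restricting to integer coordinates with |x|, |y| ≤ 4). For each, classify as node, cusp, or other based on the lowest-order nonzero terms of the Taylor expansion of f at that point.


Singular points: {(2, -1)}; classification: cusp.

Compute partial derivatives:
  f_x = 3*x**2 - 4*x*y - 16*x - y**2 + 6*y + 19.
  f_y = -2*x**2 - 2*x*y + 6*x - 3*y**2 - 5.
Scan x_0 ∈ {−4, ..., 4}. For each x_0, f_y(x_0, y) is a polynomial in y; find its integer roots y ∈ {−4, ..., 4}, then test f_x and f at those candidates.
  x = -4: f_y(-4, y) = -3*y**2 + 8*y - 61; no integer root y with |y| ≤ 4.
  x = -3: f_y(-3, y) = -3*y**2 + 6*y - 41; no integer root y with |y| ≤ 4.
  x = -2: f_y(-2, y) = -3*y**2 + 4*y - 25; no integer root y with |y| ≤ 4.
  x = -1: f_y(-1, y) = -3*y**2 + 2*y - 13; no integer root y with |y| ≤ 4.
  x = 0: f_y(0, y) = -3*y**2 - 5; no integer root y with |y| ≤ 4.
  x = 1: f_y(1, y) = -3*y**2 - 2*y - 1; no integer root y with |y| ≤ 4.
  x = 2: f_y(2, y) = -3*y**2 - 4*y - 1; vanishes at y ∈ {-1}. (2, -1): f_x = 0, f = 0 — SINGULAR.
  x = 3: f_y(3, y) = -3*y**2 - 6*y - 5; no integer root y with |y| ≤ 4.
  x = 4: f_y(4, y) = -3*y**2 - 8*y - 13; no integer root y with |y| ≤ 4.
Only singular point on the grid: (2, -1).
Classify: substitute x = 2 + u, y = -1 + v and expand: f = u**3 - 2*u**2*v - u*v**2 - v**3 + v**2.
No constant or linear terms (consistent with a singular point). Quadratic part: v**2. Cubic part: u**3 - 2*u**2*v - u*v**2 - v**3.
The quadratic part v**2 is a perfect square, so there is a single (double) tangent line v = 0, i.e. y = -1. Restricting the cubic part to that line (v = 0) leaves u**3 ≠ 0, so f is not divisible by v and the branch is v² ≈ -u**3 to lowest order — this is a cusp.
Classification: cusp.


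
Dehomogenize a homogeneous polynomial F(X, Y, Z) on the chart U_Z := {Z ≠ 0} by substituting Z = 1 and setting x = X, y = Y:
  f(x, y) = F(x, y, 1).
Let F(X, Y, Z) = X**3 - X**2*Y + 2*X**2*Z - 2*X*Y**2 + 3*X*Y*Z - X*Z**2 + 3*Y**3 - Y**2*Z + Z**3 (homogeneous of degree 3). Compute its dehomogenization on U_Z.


f(x, y) = x**3 - x**2*y + 2*x**2 - 2*x*y**2 + 3*x*y - x + 3*y**3 - y**2 + 1

On U_Z we set Z = 1. Each monomial c·X^i·Y^j·Z^k in F becomes c·x^i·y^j·1^k = c·x^i·y^j.
Substituting Z = 1: F(X, Y, 1) = x**3 - x**2*y + 2*x**2 - 2*x*y**2 + 3*x*y - x + 3*y**3 - y**2 + 1.
Note: deg(f) ≤ deg(F) = 3; strict inequality happens when F is divisible by Z (lost terms).


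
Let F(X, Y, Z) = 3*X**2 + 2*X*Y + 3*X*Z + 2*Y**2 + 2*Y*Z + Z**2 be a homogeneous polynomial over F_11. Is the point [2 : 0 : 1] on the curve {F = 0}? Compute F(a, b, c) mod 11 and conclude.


F(2,0,1) ≡ 8 (mod 11); P is NOT on the curve.

Evaluate F(2, 0, 1) term-by-term (mod 11).
  3*X**2 ↦ 3·4·1·1 = 12
  2*X*Y ↦ 2·2·0·1 = 0
  3*X*Z ↦ 3·2·1·1 = 6
  2*Y**2 ↦ 2·1·0·1 = 0
  2*Y*Z ↦ 2·1·0·1 = 0
  Z**2 ↦ 1·1·1·1 = 1
Sum: F(2, 0, 1) = (12) + (0) + (6) + (0) + (0) + (1) = 19.
Reducing mod 11: 19 ≡ 8 (mod 11).
Since F(a, b, c) ≡ 8 ≠ 0 (mod 11), P does NOT lie on the curve.


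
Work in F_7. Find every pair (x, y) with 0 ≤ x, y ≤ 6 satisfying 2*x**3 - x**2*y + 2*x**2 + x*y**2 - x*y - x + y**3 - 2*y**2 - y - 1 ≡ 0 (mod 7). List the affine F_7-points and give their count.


Affine F_7-points: {(1, 2), (2, 0), (5, 0), (5, 2), (6, 0)}; count = 5.

For each of the 49 pairs (x, y) ∈ F_7², evaluate f(x, y) mod 7. Record the zeros.
  x = 0: [0↦6, 1↦4, 2↦4, 3↦5, 4↦6, 5↦6, 6↦4]  zeros at y ∈ ∅
  x = 1: [0↦2, 1↦6, 2↦0, 3↦4, 4↦3, 5↦3, 6↦3]  zeros at y ∈ {2}
  x = 2: [0↦0, 1↦1, 2↦1, 3↦6, 4↦1, 5↦6, 6↦6]  zeros at y ∈ {0}
  x = 3: [0↦5, 1↦1, 2↦5, 3↦2, 4↦5, 5↦6, 6↦4]  zeros at y ∈ ∅
  x = 4: [0↦1, 1↦4, 2↦3, 3↦4, 4↦6, 5↦1, 6↦2]  zeros at y ∈ ∅
  x = 5: [0↦0, 1↦1, 2↦0, 3↦3, 4↦2, 5↦3, 6↦5]  zeros at y ∈ {0, 2}
  x = 6: [0↦0, 1↦4, 2↦1, 3↦4, 4↦5, 5↦3, 6↦4]  zeros at y ∈ {0}
Collecting zeros: affine points = {(1, 2), (2, 0), (5, 0), (5, 2), (6, 0)}.
Total count |C(F_7)_aff| = 5.


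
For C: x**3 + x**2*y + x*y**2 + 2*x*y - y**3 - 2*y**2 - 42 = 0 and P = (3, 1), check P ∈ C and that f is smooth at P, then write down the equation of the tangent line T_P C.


Tangent line at P: 36*x + 14*y - 122 = 0.

Step 1: f(3, 1) = 0, so P lies on C.
Step 2: partial derivatives
  f_x(x, y) = 3*x**2 + 2*x*y + y**2 + 2*y, f_y(x, y) = x**2 + 2*x*y + 2*x - 3*y**2 - 4*y.
  f_x(P) = 36, f_y(P) = 14 (gradient nonzero, so P is smooth).
Step 3: tangent line at P: 36·(x − 3) + 14·(y − 1) = 0.
Expanding: 36*x + 14*y - 122 = 0.


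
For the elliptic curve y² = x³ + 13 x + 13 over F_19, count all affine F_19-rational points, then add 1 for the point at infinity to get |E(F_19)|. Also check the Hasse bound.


Affine points = {(2, 3), (2, 16), (9, 2), (9, 17), (11, 9), (11, 10), (12, 4), (12, 15), (13, 2), (13, 17), (15, 7), (15, 12), (16, 2), (16, 17), (17, 6), (17, 13)}; affine count = 16; |E(F_19)| = 17.

Discriminant check: Δ ∝ 4a³ + 27b² = 4·13³ + 27·13² = 4·2197 + 27·169 ≡ 13 (mod 19). Nonzero ⇒ E is nonsingular.
For each x ∈ F_19, compute rhs = x³ + 13·x + 13 mod 19, then count y ∈ F_19 with y² ≡ rhs.
  x = 0: rhs = 13, matching y values: none (0 points).
  x = 1: rhs = 8, matching y values: none (0 points).
  x = 2: rhs = 9, matching y values: 3, 16 (2 points).
  x = 3: rhs = 3, matching y values: none (0 points).
  x = 4: rhs = 15, matching y values: none (0 points).
  x = 5: rhs = 13, matching y values: none (0 points).
  x = 6: rhs = 3, matching y values: none (0 points).
  x = 7: rhs = 10, matching y values: none (0 points).
  x = 8: rhs = 2, matching y values: none (0 points).
  x = 9: rhs = 4, matching y values: 2, 17 (2 points).
  x = 10: rhs = 3, matching y values: none (0 points).
  x = 11: rhs = 5, matching y values: 9, 10 (2 points).
  x = 12: rhs = 16, matching y values: 4, 15 (2 points).
  x = 13: rhs = 4, matching y values: 2, 17 (2 points).
  x = 14: rhs = 13, matching y values: none (0 points).
  x = 15: rhs = 11, matching y values: 7, 12 (2 points).
  x = 16: rhs = 4, matching y values: 2, 17 (2 points).
  x = 17: rhs = 17, matching y values: 6, 13 (2 points).
  x = 18: rhs = 18, matching y values: none (0 points).
Total affine count: 16.
Full point count |E(F_19)| = 16 + 1 = 17.
Hasse bound: |17 − (19+1)| = |-3| = 3 ≤ 2√19 ≈ 8.7178 ✓.


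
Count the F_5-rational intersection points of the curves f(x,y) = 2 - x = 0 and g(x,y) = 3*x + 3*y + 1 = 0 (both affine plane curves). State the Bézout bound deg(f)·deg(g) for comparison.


Common zeros: {(2, 1)}; count = 1; Bézout bound = 1.

deg(f) = 1, deg(g) = 1, so Bézout bound = 1.
Scan x ∈ F_5. For each x, list the y ∈ F_5 with f(x, y) ≡ 0 and those with g(x, y) ≡ 0 (mod 5); the common zeros in that column are the intersection.
  x = 0: f ≡ 0 at y ∈ ∅; g ≡ 0 at y ∈ {3}; common: ∅.
  x = 1: f ≡ 0 at y ∈ ∅; g ≡ 0 at y ∈ {2}; common: ∅.
  x = 2: f ≡ 0 at y ∈ {0, 1, 2, 3, 4}; g ≡ 0 at y ∈ {1}; common: {1}.
  x = 3: f ≡ 0 at y ∈ ∅; g ≡ 0 at y ∈ {0}; common: ∅.
  x = 4: f ≡ 0 at y ∈ ∅; g ≡ 0 at y ∈ {4}; common: ∅.
Collecting: common zeros = {(2, 1)}, so the count is 1.
Comparison with the Bézout bound: 1 ≤ 1 = deg(f)·deg(g), as expected for curves with no common component (the bound is attained).


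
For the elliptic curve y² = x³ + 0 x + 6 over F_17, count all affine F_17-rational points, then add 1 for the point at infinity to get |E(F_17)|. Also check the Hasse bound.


Affine points = {(3, 4), (3, 13), (4, 6), (4, 11), (6, 1), (6, 16), (7, 3), (7, 14), (8, 5), (8, 12), (9, 2), (9, 15), (12, 0), (14, 8), (14, 9), (15, 7), (15, 10)}; affine count = 17; |E(F_17)| = 18.

Discriminant check: Δ ∝ 4a³ + 27b² = 4·0³ + 27·6² = 4·0 + 27·36 ≡ 3 (mod 17). Nonzero ⇒ E is nonsingular.
For each x ∈ F_17, compute rhs = x³ + 0·x + 6 mod 17, then count y ∈ F_17 with y² ≡ rhs.
  x = 0: rhs = 6, matching y values: none (0 points).
  x = 1: rhs = 7, matching y values: none (0 points).
  x = 2: rhs = 14, matching y values: none (0 points).
  x = 3: rhs = 16, matching y values: 4, 13 (2 points).
  x = 4: rhs = 2, matching y values: 6, 11 (2 points).
  x = 5: rhs = 12, matching y values: none (0 points).
  x = 6: rhs = 1, matching y values: 1, 16 (2 points).
  x = 7: rhs = 9, matching y values: 3, 14 (2 points).
  x = 8: rhs = 8, matching y values: 5, 12 (2 points).
  x = 9: rhs = 4, matching y values: 2, 15 (2 points).
  x = 10: rhs = 3, matching y values: none (0 points).
  x = 11: rhs = 11, matching y values: none (0 points).
  x = 12: rhs = 0, matching y values: 0 (1 points).
  x = 13: rhs = 10, matching y values: none (0 points).
  x = 14: rhs = 13, matching y values: 8, 9 (2 points).
  x = 15: rhs = 15, matching y values: 7, 10 (2 points).
  x = 16: rhs = 5, matching y values: none (0 points).
Total affine count: 17.
Full point count |E(F_17)| = 17 + 1 = 18.
Hasse bound: |18 − (17+1)| = |0| = 0 ≤ 2√17 ≈ 8.2462 ✓.


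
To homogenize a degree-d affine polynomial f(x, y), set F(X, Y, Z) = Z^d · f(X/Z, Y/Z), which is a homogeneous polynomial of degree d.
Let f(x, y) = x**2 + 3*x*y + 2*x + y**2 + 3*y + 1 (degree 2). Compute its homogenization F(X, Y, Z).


F(X, Y, Z) = X**2 + 3*X*Y + 2*X*Z + Y**2 + 3*Y*Z + Z**2

deg(f) = 2.
Substitute x = X/Z, y = Y/Z into f, then multiply by Z^2.
  monomial 1·x^2·y^0 ↦ 1·X^2·Y^0·Z^0.
  monomial 3·x^1·y^1 ↦ 3·X^1·Y^1·Z^0.
  monomial 2·x^1·y^0 ↦ 2·X^1·Y^0·Z^1.
  monomial 1·x^0·y^2 ↦ 1·X^0·Y^2·Z^0.
  monomial 3·x^0·y^1 ↦ 3·X^0·Y^1·Z^1.
  monomial 1·x^0·y^0 ↦ 1·X^0·Y^0·Z^2.
Collecting: F(X, Y, Z) = X**2 + 3*X*Y + 2*X*Z + Y**2 + 3*Y*Z + Z**2.


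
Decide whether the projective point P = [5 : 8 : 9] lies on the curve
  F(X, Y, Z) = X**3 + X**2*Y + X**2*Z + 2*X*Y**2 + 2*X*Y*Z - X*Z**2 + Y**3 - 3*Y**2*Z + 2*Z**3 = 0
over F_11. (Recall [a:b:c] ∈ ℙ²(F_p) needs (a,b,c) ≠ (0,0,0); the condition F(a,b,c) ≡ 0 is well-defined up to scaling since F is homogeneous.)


F(5,8,9) ≡ 9 (mod 11); P is NOT on the curve.

Evaluate F(5, 8, 9) term-by-term (mod 11).
  X**3 ↦ 1·125·1·1 = 125
  X**2*Y ↦ 1·25·8·1 = 200
  X**2*Z ↦ 1·25·1·9 = 225
  2*X*Y**2 ↦ 2·5·64·1 = 640
  2*X*Y*Z ↦ 2·5·8·9 = 720
  -X*Z**2 ↦ -1·5·1·81 = -405
  Y**3 ↦ 1·1·512·1 = 512
  -3*Y**2*Z ↦ -3·1·64·9 = -1728
  2*Z**3 ↦ 2·1·1·729 = 1458
Sum: F(5, 8, 9) = (125) + (200) + (225) + (640) + (720) + (-405) + (512) + (-1728) + (1458) = 1747.
Reducing mod 11: 1747 ≡ 9 (mod 11).
Since F(a, b, c) ≡ 9 ≠ 0 (mod 11), P does NOT lie on the curve.


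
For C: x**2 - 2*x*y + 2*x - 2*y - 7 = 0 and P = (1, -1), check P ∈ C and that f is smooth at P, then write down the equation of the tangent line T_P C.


Tangent line at P: 6*x - 4*y - 10 = 0.

Step 1: f(1, -1) = 0, so P lies on C.
Step 2: partial derivatives
  f_x(x, y) = 2*x - 2*y + 2, f_y(x, y) = -2*x - 2.
  f_x(P) = 6, f_y(P) = -4 (gradient nonzero, so P is smooth).
Step 3: tangent line at P: 6·(x − 1) + -4·(y − -1) = 0.
Expanding: 6*x - 4*y - 10 = 0.


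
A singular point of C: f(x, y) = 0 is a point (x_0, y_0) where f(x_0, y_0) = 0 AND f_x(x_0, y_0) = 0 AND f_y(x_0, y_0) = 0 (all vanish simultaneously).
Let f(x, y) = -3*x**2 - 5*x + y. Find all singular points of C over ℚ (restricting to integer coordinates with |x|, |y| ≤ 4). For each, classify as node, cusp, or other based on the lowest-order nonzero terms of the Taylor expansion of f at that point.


No singular points in the scanned grid; C is smooth there.

Compute partial derivatives:
  f_x = -6*x - 5.
  f_y = 1.
f_y = 1 is a nonzero constant, so f_y never vanishes: no point (x, y) can satisfy f = f_x = f_y = 0. In particular no (x, y) ∈ {−4, ..., 4}² is singular; the curve is smooth.
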